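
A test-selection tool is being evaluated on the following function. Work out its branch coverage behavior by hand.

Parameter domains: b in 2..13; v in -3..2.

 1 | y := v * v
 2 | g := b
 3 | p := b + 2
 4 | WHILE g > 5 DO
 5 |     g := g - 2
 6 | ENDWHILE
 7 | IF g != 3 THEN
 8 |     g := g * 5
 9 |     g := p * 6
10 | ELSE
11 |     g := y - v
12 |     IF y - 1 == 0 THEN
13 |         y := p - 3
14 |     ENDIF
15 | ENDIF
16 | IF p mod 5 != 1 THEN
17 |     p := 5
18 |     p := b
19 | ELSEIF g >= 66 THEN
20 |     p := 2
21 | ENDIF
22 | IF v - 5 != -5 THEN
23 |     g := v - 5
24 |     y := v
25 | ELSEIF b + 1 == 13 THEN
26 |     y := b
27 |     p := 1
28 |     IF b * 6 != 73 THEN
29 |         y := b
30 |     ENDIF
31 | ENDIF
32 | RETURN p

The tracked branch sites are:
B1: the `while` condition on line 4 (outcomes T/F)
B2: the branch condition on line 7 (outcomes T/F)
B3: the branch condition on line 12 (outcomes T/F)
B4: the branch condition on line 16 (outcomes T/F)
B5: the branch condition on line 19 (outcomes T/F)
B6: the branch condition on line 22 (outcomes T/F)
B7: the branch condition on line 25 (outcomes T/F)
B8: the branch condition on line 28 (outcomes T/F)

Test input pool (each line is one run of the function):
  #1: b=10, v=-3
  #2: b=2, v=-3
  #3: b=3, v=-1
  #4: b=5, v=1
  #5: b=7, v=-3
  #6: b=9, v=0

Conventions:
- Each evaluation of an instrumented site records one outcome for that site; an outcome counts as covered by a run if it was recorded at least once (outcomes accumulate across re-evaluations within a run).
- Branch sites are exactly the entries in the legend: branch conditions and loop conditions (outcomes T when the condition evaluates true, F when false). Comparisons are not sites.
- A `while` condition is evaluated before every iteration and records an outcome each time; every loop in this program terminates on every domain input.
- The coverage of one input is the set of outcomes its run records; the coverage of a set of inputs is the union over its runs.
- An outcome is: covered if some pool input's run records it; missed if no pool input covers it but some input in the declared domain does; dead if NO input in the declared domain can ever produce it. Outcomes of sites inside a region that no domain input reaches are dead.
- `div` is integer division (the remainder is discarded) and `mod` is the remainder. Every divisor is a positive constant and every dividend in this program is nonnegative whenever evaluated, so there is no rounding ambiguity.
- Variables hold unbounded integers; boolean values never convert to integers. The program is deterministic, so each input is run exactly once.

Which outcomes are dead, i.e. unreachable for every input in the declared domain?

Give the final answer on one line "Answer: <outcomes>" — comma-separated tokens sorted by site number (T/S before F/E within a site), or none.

exhaustive pass over the 72-input domain:
  B8=F: no domain input ever produces it -> dead
  reachable outcomes have witnesses, e.g. B1=T (e.g. b=6, v=-3), B1=F (e.g. b=2, v=-3), B2=T (e.g. b=2, v=-3), B2=F (e.g. b=3, v=-3)

Answer: B8=F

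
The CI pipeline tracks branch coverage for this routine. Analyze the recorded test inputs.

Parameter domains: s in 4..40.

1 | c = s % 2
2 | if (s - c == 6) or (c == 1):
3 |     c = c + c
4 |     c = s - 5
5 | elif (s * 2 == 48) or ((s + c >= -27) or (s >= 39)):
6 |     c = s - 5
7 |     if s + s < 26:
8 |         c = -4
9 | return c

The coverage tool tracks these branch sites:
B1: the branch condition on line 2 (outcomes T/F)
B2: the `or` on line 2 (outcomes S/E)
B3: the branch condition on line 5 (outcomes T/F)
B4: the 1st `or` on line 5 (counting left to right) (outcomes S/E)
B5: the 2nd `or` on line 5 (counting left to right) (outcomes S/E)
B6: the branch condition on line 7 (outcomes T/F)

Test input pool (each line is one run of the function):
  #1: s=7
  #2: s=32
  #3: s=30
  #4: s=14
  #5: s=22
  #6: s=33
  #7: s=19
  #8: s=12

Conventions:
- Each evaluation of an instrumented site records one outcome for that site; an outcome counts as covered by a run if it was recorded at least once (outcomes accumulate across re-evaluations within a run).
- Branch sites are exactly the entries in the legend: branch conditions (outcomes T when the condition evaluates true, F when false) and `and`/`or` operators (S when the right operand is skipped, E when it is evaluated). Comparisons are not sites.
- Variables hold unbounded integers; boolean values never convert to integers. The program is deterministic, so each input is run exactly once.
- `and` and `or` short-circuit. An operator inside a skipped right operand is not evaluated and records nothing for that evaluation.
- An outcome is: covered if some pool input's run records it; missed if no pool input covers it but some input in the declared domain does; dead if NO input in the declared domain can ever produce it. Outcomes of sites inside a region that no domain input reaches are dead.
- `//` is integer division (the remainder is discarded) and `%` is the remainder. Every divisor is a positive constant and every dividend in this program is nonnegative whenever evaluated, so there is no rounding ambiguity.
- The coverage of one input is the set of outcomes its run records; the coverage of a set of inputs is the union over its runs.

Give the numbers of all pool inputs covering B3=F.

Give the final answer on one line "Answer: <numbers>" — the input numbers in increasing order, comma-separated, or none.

input #1 (s=7): does not record B3=F
input #2 (s=32): does not record B3=F
input #3 (s=30): does not record B3=F
input #4 (s=14): does not record B3=F
input #5 (s=22): does not record B3=F
input #6 (s=33): does not record B3=F
input #7 (s=19): does not record B3=F
input #8 (s=12): does not record B3=F

Answer: none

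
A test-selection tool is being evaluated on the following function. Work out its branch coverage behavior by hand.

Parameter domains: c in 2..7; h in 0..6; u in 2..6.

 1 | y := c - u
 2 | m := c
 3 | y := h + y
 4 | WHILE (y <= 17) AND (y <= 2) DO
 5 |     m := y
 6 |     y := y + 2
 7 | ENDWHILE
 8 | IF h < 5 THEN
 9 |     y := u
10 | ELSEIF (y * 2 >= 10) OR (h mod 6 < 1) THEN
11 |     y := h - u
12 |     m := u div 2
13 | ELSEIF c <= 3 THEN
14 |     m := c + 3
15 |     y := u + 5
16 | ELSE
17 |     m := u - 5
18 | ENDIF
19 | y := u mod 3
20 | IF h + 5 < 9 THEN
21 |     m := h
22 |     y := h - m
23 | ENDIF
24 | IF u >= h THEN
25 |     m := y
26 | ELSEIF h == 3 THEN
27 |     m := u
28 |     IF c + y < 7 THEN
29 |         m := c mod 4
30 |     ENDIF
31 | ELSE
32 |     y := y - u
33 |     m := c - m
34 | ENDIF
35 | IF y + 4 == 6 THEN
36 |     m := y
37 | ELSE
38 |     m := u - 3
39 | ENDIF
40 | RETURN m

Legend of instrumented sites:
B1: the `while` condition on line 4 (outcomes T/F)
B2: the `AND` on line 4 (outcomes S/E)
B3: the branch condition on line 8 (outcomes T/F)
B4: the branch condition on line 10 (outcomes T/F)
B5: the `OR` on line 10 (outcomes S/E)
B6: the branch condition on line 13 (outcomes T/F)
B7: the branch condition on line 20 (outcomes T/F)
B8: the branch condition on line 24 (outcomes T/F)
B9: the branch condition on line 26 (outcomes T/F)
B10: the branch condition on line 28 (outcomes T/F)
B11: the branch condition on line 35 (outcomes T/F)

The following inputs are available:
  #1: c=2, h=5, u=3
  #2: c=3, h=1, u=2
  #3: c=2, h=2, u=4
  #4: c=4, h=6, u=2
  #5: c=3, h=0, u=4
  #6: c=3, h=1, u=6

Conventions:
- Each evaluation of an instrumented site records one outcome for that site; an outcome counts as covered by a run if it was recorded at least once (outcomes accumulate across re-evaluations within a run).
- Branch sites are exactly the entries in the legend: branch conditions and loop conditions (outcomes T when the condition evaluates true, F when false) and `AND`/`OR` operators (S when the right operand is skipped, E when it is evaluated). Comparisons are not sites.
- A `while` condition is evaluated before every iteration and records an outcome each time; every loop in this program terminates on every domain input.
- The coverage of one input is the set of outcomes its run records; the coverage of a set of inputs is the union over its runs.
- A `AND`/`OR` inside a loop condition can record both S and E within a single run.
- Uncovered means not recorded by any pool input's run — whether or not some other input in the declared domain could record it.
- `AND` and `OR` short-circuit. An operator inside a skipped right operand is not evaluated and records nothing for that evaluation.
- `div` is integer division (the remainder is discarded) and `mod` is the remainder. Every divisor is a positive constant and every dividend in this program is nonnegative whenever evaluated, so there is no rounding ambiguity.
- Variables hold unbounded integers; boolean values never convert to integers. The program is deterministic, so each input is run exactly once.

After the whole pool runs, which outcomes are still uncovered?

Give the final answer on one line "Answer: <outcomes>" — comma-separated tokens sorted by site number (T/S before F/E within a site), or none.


#1 (c=2, h=5, u=3) -> B2->E, B1->F, B3->F, B5->E, B4->F, B6->T, B7->F, B8->F, B9->F, B11->F; covered: B1=F, B2=E, B3=F, B4=F, B5=E, B6=T, B7=F, B8=F, B9=F, B11=F
#2 (c=3, h=1, u=2) -> B2->E, B1->T, B2->E, B1->F, B3->T, B7->T, B8->T, B11->F; covered: B1=T, B1=F, B2=E, B3=T, B7=T, B8=T, B11=F
#3 (c=2, h=2, u=4) -> B2->E, B1->T, B2->E, B1->T, B2->E, B1->F, B3->T, B7->T, B8->T, B11->F; covered: B1=T, B1=F, B2=E, B3=T, B7=T, B8=T, B11=F
#4 (c=4, h=6, u=2) -> B2->E, B1->F, B3->F, B5->S, B4->T, B7->F, B8->F, B9->F, B11->F; covered: B1=F, B2=E, B3=F, B4=T, B5=S, B7=F, B8=F, B9=F, B11=F
#5 (c=3, h=0, u=4) -> B2->E, B1->T, B2->E, B1->T, B2->E, B1->F, B3->T, B7->T, B8->T, B11->F; covered: B1=T, B1=F, B2=E, B3=T, B7=T, B8=T, B11=F
#6 (c=3, h=1, u=6) -> B2->E, B1->T, B2->E, B1->T, B2->E, B1->T, B2->E, B1->F, B3->T, B7->T, B8->T, B11->F; covered: B1=T, B1=F, B2=E, B3=T, B7=T, B8=T, B11=F
union over the pool: B1=T, B1=F, B2=E, B3=T, B3=F, B4=T, B4=F, B5=S, B5=E, B6=T, B7=T, B7=F, B8=T, B8=F, B9=F, B11=F
uncovered (6 of 22): B2=S, B6=F, B9=T, B10=T, B10=F, B11=T
Answer: B2=S, B6=F, B9=T, B10=T, B10=F, B11=T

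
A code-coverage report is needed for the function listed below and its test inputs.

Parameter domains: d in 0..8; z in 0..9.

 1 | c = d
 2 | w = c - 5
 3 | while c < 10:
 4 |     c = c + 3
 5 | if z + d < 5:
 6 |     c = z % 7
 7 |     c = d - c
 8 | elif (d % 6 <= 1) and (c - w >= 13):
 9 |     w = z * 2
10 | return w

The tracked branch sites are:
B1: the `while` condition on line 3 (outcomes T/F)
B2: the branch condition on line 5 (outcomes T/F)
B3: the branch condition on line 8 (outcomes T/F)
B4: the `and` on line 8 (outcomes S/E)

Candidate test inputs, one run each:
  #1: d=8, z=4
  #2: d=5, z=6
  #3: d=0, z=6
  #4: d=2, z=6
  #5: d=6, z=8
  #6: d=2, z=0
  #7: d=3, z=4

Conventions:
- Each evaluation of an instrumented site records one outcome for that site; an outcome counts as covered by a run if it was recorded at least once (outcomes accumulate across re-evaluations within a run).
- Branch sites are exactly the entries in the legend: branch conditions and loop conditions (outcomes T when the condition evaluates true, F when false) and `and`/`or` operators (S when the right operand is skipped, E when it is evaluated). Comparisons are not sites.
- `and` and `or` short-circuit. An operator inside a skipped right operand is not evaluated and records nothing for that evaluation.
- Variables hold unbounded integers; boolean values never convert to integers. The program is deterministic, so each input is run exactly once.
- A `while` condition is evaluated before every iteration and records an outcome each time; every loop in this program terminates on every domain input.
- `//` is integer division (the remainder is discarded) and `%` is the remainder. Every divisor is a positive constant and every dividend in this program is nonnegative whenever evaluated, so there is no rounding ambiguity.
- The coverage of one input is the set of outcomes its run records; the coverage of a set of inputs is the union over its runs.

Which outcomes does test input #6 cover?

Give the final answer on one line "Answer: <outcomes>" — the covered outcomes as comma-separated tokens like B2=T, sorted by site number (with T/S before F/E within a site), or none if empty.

Running input #6 (d=2, z=0), event by event:
  B1->T, B1->T, B1->T, B1->F, B2->T
distinct outcomes covered: B1=T, B1=F, B2=T

Answer: B1=T, B1=F, B2=T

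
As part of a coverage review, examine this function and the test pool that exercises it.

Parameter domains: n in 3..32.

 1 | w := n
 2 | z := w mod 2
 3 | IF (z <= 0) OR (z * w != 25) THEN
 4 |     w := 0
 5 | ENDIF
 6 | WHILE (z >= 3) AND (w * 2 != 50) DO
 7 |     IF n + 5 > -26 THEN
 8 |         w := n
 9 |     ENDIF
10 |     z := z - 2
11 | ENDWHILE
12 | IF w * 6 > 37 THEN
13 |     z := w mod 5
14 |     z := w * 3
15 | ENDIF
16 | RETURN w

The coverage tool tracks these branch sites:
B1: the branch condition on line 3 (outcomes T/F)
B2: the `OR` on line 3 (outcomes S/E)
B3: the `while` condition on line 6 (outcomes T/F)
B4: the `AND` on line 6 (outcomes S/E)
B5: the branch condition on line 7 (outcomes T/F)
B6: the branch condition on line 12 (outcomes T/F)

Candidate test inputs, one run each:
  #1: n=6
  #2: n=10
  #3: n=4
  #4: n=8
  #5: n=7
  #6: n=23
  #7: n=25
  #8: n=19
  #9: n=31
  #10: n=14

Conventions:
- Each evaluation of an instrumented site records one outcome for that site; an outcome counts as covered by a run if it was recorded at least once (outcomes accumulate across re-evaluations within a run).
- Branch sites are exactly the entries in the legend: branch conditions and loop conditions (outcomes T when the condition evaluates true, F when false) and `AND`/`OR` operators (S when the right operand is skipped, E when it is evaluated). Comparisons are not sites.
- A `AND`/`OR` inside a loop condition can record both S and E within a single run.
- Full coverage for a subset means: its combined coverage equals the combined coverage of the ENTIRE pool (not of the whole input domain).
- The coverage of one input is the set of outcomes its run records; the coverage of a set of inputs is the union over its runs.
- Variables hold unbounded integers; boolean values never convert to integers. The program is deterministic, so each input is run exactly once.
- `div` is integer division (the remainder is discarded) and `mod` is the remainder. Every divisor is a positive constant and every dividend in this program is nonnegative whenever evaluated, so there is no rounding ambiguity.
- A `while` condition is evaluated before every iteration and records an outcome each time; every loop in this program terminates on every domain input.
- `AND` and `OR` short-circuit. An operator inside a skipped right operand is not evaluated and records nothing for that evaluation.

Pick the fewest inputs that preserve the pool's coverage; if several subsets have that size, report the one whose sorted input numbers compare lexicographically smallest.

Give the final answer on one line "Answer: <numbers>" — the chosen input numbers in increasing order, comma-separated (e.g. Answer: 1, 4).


input #1 (n=6): events B2->S, B1->T, B4->S, B3->F, B6->F; covers B1=T, B2=S, B3=F, B4=S, B6=F
input #2 (n=10): events B2->S, B1->T, B4->S, B3->F, B6->F; covers B1=T, B2=S, B3=F, B4=S, B6=F
input #3 (n=4): events B2->S, B1->T, B4->S, B3->F, B6->F; covers B1=T, B2=S, B3=F, B4=S, B6=F
input #4 (n=8): events B2->S, B1->T, B4->S, B3->F, B6->F; covers B1=T, B2=S, B3=F, B4=S, B6=F
input #5 (n=7): events B2->E, B1->T, B4->S, B3->F, B6->F; covers B1=T, B2=E, B3=F, B4=S, B6=F
input #6 (n=23): events B2->E, B1->T, B4->S, B3->F, B6->F; covers B1=T, B2=E, B3=F, B4=S, B6=F
input #7 (n=25): events B2->E, B1->F, B4->S, B3->F, B6->T; covers B1=F, B2=E, B3=F, B4=S, B6=T
input #8 (n=19): events B2->E, B1->T, B4->S, B3->F, B6->F; covers B1=T, B2=E, B3=F, B4=S, B6=F
input #9 (n=31): events B2->E, B1->T, B4->S, B3->F, B6->F; covers B1=T, B2=E, B3=F, B4=S, B6=F
input #10 (n=14): events B2->S, B1->T, B4->S, B3->F, B6->F; covers B1=T, B2=S, B3=F, B4=S, B6=F
union over all inputs: B1=T, B1=F, B2=S, B2=E, B3=F, B4=S, B6=T, B6=F (8 outcomes)
no size-1 subset reaches all 8 outcomes (best union: 5/8)
the canonical winner is {1, 7}: size 2, full 8-outcome coverage, earliest index list among size-2 covers
Answer: 1, 7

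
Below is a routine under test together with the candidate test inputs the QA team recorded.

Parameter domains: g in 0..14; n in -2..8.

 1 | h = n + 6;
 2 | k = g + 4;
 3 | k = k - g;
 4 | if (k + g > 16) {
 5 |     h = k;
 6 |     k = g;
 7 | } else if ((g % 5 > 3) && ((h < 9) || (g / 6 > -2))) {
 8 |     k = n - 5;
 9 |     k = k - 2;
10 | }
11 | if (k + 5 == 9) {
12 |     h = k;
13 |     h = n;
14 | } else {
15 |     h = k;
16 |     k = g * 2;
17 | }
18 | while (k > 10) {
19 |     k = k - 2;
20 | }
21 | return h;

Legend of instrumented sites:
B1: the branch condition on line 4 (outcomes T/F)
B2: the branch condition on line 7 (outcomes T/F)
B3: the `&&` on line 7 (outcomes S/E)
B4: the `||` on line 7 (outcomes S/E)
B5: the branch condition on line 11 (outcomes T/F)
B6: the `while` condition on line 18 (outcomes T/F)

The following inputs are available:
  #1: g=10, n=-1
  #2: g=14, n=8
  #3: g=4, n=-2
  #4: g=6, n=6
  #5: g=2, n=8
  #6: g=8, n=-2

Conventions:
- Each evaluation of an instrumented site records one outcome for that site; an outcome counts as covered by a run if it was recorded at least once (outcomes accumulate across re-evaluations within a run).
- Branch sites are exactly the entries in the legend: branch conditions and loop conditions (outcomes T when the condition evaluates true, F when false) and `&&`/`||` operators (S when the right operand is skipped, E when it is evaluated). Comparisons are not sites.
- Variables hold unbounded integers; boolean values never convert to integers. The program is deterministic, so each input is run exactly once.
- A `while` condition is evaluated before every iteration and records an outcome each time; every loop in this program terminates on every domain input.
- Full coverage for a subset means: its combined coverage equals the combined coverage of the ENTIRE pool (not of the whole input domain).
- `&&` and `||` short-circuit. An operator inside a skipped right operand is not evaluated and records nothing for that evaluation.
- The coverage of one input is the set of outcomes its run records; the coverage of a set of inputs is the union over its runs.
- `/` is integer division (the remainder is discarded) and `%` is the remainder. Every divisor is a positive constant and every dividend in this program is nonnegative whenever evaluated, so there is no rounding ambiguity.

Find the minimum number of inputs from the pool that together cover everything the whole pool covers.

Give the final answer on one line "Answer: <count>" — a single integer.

input #1 (g=10, n=-1): events B1->F, B3->S, B2->F, B5->T, B6->F; covers B1=F, B2=F, B3=S, B5=T, B6=F
input #2 (g=14, n=8): events B1->T, B5->F, B6->T, B6->T, B6->T, B6->T, B6->T, B6->T, B6->T, B6->T, B6->T, B6->F; covers B1=T, B5=F, B6=T, B6=F
input #3 (g=4, n=-2): events B1->F, B3->E, B4->S, B2->T, B5->F, B6->F; covers B1=F, B2=T, B3=E, B4=S, B5=F, B6=F
input #4 (g=6, n=6): events B1->F, B3->S, B2->F, B5->T, B6->F; covers B1=F, B2=F, B3=S, B5=T, B6=F
input #5 (g=2, n=8): events B1->F, B3->S, B2->F, B5->T, B6->F; covers B1=F, B2=F, B3=S, B5=T, B6=F
input #6 (g=8, n=-2): events B1->F, B3->S, B2->F, B5->T, B6->F; covers B1=F, B2=F, B3=S, B5=T, B6=F
pool-wide coverage (11 outcomes): B1=T, B1=F, B2=T, B2=F, B3=S, B3=E, B4=S, B5=T, B5=F, B6=T, B6=F
no size-1 subset reaches all 11 outcomes (best union: 6/11)
no size-2 subset reaches all 11 outcomes (best union: 9/11)
at size 3, {1, 2, 3} reaches all 11 outcomes; every lexicographically earlier size-3 subset fails

Answer: 3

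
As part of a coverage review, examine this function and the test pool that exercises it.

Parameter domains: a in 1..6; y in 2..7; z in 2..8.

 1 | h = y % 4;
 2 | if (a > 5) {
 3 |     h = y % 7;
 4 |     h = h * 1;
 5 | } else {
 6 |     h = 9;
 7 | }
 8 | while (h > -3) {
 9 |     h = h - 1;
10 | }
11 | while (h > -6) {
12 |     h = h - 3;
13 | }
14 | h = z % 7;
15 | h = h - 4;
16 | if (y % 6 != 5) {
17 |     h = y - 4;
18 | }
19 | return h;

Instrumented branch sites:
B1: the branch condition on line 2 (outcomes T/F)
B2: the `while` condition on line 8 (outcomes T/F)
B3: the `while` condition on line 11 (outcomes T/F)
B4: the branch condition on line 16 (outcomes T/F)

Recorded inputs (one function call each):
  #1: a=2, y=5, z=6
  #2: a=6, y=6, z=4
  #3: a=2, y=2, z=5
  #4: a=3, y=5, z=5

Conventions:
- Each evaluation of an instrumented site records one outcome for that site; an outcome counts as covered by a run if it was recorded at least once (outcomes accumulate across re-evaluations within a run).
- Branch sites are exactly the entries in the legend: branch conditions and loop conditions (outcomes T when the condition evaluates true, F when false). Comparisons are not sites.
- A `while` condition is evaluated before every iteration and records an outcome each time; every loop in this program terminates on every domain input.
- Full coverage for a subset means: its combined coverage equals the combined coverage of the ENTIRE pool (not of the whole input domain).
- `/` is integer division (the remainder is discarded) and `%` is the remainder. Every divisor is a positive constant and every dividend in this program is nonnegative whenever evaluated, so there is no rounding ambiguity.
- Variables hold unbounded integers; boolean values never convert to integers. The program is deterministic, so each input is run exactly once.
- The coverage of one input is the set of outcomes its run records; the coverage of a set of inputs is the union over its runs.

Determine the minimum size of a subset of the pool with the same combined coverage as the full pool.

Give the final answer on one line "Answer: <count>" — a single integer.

input #1, a=2, y=5, z=6: events B1->F, B2->T, B2->T, B2->T, B2->T, B2->T, B2->T, B2->T, B2->T, B2->T, B2->T, B2->T, B2->T, B2->F, ...; outcomes B1=F, B2=T, B2=F, B3=T, B3=F, B4=F
input #2, a=6, y=6, z=4: events B1->T, B2->T, B2->T, B2->T, B2->T, B2->T, B2->T, B2->T, B2->T, B2->T, B2->F, B3->T, B3->F, B4->T; outcomes B1=T, B2=T, B2=F, B3=T, B3=F, B4=T
input #3, a=2, y=2, z=5: events B1->F, B2->T, B2->T, B2->T, B2->T, B2->T, B2->T, B2->T, B2->T, B2->T, B2->T, B2->T, B2->T, B2->F, ...; outcomes B1=F, B2=T, B2=F, B3=T, B3=F, B4=T
input #4, a=3, y=5, z=5: events B1->F, B2->T, B2->T, B2->T, B2->T, B2->T, B2->T, B2->T, B2->T, B2->T, B2->T, B2->T, B2->T, B2->F, ...; outcomes B1=F, B2=T, B2=F, B3=T, B3=F, B4=F
union over all inputs: B1=T, B1=F, B2=T, B2=F, B3=T, B3=F, B4=T, B4=F (8 outcomes)
every size-1 subset falls short of the 8 outcomes (best: 6/8)
size 2: inputs {1, 2} cover all 8 outcomes, and no lexicographically smaller subset of this size does

Answer: 2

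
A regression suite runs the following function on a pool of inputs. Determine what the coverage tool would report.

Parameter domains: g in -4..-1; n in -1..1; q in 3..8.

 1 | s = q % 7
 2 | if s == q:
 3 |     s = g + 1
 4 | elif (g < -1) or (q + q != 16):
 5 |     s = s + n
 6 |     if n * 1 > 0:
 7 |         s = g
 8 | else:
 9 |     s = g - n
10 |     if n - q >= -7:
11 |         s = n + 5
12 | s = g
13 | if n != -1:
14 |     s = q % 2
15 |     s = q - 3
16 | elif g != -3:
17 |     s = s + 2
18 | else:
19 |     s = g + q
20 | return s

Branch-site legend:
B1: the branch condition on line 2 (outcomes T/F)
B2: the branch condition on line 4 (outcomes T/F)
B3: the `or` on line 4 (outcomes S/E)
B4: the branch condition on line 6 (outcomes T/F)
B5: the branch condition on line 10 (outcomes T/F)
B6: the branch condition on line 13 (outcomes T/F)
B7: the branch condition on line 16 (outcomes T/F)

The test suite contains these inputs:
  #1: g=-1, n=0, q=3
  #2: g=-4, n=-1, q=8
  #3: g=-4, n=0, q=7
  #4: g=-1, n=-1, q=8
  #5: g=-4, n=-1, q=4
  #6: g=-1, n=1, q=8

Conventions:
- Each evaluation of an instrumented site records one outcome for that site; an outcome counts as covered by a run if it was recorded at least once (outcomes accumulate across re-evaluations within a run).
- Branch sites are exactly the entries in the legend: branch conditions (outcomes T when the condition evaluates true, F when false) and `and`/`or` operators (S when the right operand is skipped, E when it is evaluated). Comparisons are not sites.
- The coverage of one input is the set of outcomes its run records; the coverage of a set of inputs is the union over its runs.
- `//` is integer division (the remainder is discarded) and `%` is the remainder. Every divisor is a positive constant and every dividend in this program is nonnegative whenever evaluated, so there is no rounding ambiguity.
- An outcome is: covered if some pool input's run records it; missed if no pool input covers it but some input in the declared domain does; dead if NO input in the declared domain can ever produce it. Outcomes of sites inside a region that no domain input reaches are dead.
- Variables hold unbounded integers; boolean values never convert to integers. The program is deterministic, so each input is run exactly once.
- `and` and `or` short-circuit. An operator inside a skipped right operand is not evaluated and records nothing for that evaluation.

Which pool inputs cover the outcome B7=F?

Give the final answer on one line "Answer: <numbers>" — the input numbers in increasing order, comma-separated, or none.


input #1 (g=-1, n=0, q=3): misses B7=F
input #2 (g=-4, n=-1, q=8): misses B7=F
input #3 (g=-4, n=0, q=7): misses B7=F
input #4 (g=-1, n=-1, q=8): misses B7=F
input #5 (g=-4, n=-1, q=4): misses B7=F
input #6 (g=-1, n=1, q=8): misses B7=F
Answer: none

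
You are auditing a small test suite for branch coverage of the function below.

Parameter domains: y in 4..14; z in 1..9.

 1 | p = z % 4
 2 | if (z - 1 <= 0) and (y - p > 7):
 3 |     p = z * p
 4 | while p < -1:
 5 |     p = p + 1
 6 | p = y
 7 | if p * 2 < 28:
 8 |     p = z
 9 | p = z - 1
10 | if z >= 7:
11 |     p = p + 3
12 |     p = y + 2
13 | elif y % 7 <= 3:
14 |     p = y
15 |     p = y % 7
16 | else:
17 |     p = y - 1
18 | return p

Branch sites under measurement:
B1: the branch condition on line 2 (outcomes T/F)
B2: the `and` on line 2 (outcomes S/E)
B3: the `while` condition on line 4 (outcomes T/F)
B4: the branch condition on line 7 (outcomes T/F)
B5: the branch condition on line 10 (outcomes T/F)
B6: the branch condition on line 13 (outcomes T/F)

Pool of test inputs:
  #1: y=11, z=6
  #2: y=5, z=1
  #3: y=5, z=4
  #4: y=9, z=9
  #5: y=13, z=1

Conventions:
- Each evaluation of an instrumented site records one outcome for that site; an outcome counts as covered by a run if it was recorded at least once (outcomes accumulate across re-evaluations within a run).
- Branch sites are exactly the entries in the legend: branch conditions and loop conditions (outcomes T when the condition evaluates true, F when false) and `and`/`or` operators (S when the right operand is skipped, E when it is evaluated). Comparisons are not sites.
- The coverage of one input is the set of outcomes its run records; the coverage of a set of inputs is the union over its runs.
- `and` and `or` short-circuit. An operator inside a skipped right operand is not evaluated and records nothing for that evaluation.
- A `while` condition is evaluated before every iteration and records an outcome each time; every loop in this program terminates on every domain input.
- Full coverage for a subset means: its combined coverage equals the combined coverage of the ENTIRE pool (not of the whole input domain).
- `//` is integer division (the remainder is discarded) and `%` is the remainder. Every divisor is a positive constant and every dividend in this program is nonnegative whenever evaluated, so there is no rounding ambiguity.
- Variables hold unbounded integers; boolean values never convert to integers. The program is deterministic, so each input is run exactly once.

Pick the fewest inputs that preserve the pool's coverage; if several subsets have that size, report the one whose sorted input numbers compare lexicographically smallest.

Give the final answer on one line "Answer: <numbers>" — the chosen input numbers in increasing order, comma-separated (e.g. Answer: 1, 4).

run #1 (y=11, z=6) runs B2->S, B1->F, B3->F, B4->T, B5->F, B6->F; records B1=F, B2=S, B3=F, B4=T, B5=F, B6=F
run #2 (y=5, z=1) runs B2->E, B1->F, B3->F, B4->T, B5->F, B6->F; records B1=F, B2=E, B3=F, B4=T, B5=F, B6=F
run #3 (y=5, z=4) runs B2->S, B1->F, B3->F, B4->T, B5->F, B6->F; records B1=F, B2=S, B3=F, B4=T, B5=F, B6=F
run #4 (y=9, z=9) runs B2->S, B1->F, B3->F, B4->T, B5->T; records B1=F, B2=S, B3=F, B4=T, B5=T
run #5 (y=13, z=1) runs B2->E, B1->T, B3->F, B4->T, B5->F, B6->F; records B1=T, B2=E, B3=F, B4=T, B5=F, B6=F
pool-wide coverage (9 outcomes): B1=T, B1=F, B2=S, B2=E, B3=F, B4=T, B5=T, B5=F, B6=F
size 1 is not enough: best union over all size-1 subsets is 6/9
inputs {4, 5} (size 2) cover everything; no size-2 subset with a lexicographically smaller index list covers all 9

Answer: 4, 5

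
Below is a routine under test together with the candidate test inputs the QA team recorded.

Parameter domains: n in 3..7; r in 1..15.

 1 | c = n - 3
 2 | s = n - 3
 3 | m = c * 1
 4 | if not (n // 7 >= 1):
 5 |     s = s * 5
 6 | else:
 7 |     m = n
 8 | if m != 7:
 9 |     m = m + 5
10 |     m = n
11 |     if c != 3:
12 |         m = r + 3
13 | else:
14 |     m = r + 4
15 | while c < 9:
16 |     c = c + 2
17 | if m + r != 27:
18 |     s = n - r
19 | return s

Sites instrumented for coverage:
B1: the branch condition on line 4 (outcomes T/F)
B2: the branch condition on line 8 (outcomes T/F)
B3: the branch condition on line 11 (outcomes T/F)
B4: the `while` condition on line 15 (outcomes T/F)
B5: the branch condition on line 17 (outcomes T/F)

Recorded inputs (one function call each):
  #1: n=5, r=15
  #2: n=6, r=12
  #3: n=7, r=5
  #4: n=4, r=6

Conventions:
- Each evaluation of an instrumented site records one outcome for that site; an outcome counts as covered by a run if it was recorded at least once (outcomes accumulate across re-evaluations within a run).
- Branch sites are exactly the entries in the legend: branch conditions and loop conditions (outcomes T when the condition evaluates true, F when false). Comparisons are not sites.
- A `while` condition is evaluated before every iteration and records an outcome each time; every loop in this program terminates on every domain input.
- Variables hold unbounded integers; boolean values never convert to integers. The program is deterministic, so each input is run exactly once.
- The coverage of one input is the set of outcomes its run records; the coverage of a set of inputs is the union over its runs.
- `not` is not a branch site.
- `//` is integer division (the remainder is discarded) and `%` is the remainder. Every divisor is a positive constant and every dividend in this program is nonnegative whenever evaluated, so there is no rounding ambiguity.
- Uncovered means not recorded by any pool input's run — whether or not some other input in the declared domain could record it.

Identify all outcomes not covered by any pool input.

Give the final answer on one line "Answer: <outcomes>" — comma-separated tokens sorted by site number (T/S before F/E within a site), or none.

input #1, n=5, r=15: events B1->T, B2->T, B3->T, B4->T, B4->T, B4->T, B4->T, B4->F, B5->T; outcomes B1=T, B2=T, B3=T, B4=T, B4=F, B5=T
input #2, n=6, r=12: events B1->T, B2->T, B3->F, B4->T, B4->T, B4->T, B4->F, B5->T; outcomes B1=T, B2=T, B3=F, B4=T, B4=F, B5=T
input #3, n=7, r=5: events B1->F, B2->F, B4->T, B4->T, B4->T, B4->F, B5->T; outcomes B1=F, B2=F, B4=T, B4=F, B5=T
input #4, n=4, r=6: events B1->T, B2->T, B3->T, B4->T, B4->T, B4->T, B4->T, B4->F, B5->T; outcomes B1=T, B2=T, B3=T, B4=T, B4=F, B5=T
union over the pool: B1=T, B1=F, B2=T, B2=F, B3=T, B3=F, B4=T, B4=F, B5=T
uncovered (1 of 10): B5=F

Answer: B5=F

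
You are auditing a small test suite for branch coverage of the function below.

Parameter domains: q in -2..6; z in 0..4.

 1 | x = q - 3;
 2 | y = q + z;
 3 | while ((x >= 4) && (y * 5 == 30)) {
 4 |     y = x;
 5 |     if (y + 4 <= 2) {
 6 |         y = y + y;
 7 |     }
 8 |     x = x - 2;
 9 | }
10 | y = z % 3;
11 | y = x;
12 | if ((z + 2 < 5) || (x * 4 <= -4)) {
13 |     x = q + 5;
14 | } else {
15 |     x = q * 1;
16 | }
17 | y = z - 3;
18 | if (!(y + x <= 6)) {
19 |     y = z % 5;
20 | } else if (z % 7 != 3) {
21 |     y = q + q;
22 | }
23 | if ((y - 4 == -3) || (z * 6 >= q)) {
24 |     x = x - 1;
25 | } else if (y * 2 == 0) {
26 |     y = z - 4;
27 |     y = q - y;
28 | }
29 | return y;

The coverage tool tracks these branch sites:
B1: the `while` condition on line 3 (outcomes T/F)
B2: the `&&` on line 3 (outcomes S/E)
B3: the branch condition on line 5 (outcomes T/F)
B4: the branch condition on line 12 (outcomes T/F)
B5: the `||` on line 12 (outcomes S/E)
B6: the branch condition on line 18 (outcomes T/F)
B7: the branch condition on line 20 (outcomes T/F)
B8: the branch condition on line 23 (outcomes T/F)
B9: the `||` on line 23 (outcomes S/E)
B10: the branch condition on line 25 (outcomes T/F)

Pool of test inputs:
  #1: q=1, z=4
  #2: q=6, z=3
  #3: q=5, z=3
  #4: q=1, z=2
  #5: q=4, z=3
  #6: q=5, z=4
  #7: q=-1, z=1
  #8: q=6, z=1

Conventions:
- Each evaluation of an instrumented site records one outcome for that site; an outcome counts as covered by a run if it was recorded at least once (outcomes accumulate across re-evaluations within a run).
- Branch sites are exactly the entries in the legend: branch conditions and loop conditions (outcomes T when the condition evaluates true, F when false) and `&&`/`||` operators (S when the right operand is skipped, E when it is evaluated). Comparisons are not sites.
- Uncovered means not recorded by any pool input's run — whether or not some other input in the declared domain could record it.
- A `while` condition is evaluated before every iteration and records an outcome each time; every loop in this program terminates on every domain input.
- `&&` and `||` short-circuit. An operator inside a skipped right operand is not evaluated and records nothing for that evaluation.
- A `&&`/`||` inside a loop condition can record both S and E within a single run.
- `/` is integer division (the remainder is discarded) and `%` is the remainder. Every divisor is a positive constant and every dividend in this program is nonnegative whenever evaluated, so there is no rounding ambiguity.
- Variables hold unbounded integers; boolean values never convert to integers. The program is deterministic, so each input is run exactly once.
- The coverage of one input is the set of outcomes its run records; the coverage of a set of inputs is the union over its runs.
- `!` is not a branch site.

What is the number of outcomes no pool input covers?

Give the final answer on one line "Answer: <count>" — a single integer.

run #1 (q=1, z=4) runs B2->S, B1->F, B5->E, B4->T, B6->T, B9->E, B8->T; records B1=F, B2=S, B4=T, B5=E, B6=T, B8=T, B9=E
run #2 (q=6, z=3) runs B2->S, B1->F, B5->E, B4->F, B6->F, B7->F, B9->E, B8->T; records B1=F, B2=S, B4=F, B5=E, B6=F, B7=F, B8=T, B9=E
run #3 (q=5, z=3) runs B2->S, B1->F, B5->E, B4->F, B6->F, B7->F, B9->E, B8->T; records B1=F, B2=S, B4=F, B5=E, B6=F, B7=F, B8=T, B9=E
run #4 (q=1, z=2) runs B2->S, B1->F, B5->S, B4->T, B6->F, B7->T, B9->E, B8->T; records B1=F, B2=S, B4=T, B5=S, B6=F, B7=T, B8=T, B9=E
run #5 (q=4, z=3) runs B2->S, B1->F, B5->E, B4->F, B6->F, B7->F, B9->E, B8->T; records B1=F, B2=S, B4=F, B5=E, B6=F, B7=F, B8=T, B9=E
run #6 (q=5, z=4) runs B2->S, B1->F, B5->E, B4->F, B6->F, B7->T, B9->E, B8->T; records B1=F, B2=S, B4=F, B5=E, B6=F, B7=T, B8=T, B9=E
run #7 (q=-1, z=1) runs B2->S, B1->F, B5->S, B4->T, B6->F, B7->T, B9->E, B8->T; records B1=F, B2=S, B4=T, B5=S, B6=F, B7=T, B8=T, B9=E
run #8 (q=6, z=1) runs B2->S, B1->F, B5->S, B4->T, B6->T, B9->S, B8->T; records B1=F, B2=S, B4=T, B5=S, B6=T, B8=T, B9=S
union over the pool: B1=F, B2=S, B4=T, B4=F, B5=S, B5=E, B6=T, B6=F, B7=T, B7=F, B8=T, B9=S, B9=E
uncovered (7 of 20): B1=T, B2=E, B3=T, B3=F, B8=F, B10=T, B10=F

Answer: 7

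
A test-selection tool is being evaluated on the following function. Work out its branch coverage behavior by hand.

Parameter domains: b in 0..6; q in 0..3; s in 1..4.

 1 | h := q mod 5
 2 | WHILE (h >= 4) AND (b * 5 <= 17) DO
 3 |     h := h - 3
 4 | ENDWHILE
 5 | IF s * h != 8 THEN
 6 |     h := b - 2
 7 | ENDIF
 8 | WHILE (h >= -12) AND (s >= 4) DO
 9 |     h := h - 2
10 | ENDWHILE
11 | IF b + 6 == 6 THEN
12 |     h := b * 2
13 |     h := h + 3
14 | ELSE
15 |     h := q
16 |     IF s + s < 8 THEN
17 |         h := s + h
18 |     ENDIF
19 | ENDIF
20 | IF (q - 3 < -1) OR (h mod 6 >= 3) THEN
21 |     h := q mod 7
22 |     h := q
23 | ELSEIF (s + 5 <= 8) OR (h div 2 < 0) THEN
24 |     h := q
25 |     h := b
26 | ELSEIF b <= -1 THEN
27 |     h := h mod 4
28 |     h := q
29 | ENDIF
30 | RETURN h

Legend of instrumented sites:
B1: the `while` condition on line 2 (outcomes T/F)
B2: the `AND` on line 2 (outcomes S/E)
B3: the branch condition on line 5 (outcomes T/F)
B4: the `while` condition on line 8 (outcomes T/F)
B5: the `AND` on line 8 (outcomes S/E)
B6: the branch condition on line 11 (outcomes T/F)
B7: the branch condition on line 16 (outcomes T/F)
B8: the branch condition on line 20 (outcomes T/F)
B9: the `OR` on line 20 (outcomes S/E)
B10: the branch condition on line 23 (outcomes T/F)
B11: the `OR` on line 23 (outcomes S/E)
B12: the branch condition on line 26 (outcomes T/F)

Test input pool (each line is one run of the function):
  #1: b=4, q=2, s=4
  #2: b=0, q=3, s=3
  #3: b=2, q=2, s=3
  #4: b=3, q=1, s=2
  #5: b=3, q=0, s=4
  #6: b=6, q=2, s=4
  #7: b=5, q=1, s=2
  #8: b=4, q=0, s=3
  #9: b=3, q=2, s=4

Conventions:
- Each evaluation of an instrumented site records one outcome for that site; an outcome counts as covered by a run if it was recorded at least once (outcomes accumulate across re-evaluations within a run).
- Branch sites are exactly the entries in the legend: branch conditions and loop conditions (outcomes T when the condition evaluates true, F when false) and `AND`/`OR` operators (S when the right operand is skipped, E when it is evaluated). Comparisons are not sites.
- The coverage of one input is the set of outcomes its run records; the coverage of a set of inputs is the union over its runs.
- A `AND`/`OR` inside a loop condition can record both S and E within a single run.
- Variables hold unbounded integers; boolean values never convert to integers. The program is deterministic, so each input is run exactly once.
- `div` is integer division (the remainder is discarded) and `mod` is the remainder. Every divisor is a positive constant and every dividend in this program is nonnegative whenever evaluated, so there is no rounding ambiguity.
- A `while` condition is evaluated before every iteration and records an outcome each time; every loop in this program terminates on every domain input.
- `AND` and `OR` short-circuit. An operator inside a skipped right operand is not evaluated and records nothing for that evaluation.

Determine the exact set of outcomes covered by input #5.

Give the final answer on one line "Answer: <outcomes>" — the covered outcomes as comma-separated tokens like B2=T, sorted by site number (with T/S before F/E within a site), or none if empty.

Running input #5 (b=3, q=0, s=4), event by event:
  B2->S, B1->F, B3->T, B5->E, B4->T, B5->E, B4->T, B5->E, B4->T, B5->E
  B4->T, B5->E, B4->T, B5->E, B4->T, B5->E, B4->T, B5->S, B4->F, B6->F
  B7->F, B9->S, B8->T
deduplicating events, the covered set is: B1=F, B2=S, B3=T, B4=T, B4=F, B5=S, B5=E, B6=F, B7=F, B8=T, B9=S

Answer: B1=F, B2=S, B3=T, B4=T, B4=F, B5=S, B5=E, B6=F, B7=F, B8=T, B9=S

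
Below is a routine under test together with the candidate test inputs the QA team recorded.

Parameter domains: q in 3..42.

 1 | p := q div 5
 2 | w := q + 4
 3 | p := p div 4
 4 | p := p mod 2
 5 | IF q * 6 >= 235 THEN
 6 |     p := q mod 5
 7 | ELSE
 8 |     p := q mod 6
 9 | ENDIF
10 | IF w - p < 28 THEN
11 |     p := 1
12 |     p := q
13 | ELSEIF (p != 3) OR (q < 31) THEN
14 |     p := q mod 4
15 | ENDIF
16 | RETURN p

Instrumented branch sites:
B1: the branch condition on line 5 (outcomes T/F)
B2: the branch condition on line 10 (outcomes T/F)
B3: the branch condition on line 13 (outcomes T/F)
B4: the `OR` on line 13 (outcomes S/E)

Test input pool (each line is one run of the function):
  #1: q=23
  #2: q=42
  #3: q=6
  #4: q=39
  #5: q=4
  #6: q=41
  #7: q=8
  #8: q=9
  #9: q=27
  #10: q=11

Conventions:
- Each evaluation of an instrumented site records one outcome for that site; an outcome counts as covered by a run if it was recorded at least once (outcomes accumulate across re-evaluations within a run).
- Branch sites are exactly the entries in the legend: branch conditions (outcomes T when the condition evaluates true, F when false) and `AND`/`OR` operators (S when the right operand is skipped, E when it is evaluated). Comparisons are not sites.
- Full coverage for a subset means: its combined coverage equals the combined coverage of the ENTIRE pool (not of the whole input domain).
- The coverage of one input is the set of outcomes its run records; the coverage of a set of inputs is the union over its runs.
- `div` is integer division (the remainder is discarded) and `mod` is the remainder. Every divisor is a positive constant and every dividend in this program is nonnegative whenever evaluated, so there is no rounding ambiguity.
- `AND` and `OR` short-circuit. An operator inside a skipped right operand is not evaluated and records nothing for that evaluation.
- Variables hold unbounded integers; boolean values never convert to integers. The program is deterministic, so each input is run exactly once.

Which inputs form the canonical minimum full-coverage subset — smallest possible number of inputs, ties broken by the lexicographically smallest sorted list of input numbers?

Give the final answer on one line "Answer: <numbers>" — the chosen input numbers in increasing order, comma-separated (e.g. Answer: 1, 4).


#1 (q=23) -> B1->F, B2->T; covered: B1=F, B2=T
#2 (q=42) -> B1->T, B2->F, B4->S, B3->T; covered: B1=T, B2=F, B3=T, B4=S
#3 (q=6) -> B1->F, B2->T; covered: B1=F, B2=T
#4 (q=39) -> B1->F, B2->F, B4->E, B3->F; covered: B1=F, B2=F, B3=F, B4=E
#5 (q=4) -> B1->F, B2->T; covered: B1=F, B2=T
#6 (q=41) -> B1->T, B2->F, B4->S, B3->T; covered: B1=T, B2=F, B3=T, B4=S
#7 (q=8) -> B1->F, B2->T; covered: B1=F, B2=T
#8 (q=9) -> B1->F, B2->T; covered: B1=F, B2=T
#9 (q=27) -> B1->F, B2->F, B4->E, B3->T; covered: B1=F, B2=F, B3=T, B4=E
#10 (q=11) -> B1->F, B2->T; covered: B1=F, B2=T
together the pool reaches 8 outcomes: B1=T, B1=F, B2=T, B2=F, B3=T, B3=F, B4=S, B4=E
no size-1 subset reaches all 8 outcomes (best union: 4/8)
no size-2 subset reaches all 8 outcomes (best union: 7/8)
the canonical winner is {1, 2, 4}: size 3, full 8-outcome coverage, earliest index list among size-3 covers
Answer: 1, 2, 4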